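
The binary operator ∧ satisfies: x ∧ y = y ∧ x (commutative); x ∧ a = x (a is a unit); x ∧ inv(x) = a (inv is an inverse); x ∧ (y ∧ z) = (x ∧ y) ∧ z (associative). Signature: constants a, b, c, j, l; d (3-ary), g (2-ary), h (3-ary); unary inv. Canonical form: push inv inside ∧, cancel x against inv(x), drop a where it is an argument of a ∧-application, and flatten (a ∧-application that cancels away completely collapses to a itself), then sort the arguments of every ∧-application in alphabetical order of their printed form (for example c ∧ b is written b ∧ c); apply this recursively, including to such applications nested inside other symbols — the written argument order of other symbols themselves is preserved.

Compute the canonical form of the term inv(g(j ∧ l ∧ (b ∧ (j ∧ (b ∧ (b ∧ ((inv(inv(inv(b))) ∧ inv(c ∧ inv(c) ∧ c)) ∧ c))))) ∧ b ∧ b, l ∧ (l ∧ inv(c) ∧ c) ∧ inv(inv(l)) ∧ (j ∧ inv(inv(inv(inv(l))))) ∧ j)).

Push inv inside:  distribute inv over ∧ and collapse double inv
Combine occurrences:  inv(g(b ∧ b ∧ b ∧ b ∧ j ∧ j ∧ l, j ∧ j ∧ l ∧ l ∧ l ∧ l))

Answer: inv(g(b ∧ b ∧ b ∧ b ∧ j ∧ j ∧ l, j ∧ j ∧ l ∧ l ∧ l ∧ l))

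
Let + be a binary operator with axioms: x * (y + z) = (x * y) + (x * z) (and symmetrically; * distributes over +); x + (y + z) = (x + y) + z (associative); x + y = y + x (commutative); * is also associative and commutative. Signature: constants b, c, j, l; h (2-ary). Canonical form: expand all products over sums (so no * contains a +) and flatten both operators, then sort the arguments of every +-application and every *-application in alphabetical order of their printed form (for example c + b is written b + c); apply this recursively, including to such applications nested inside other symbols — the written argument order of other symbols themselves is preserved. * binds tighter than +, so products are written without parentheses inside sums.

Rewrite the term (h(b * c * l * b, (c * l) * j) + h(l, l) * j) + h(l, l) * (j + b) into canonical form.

Answer: b * h(l, l) + h(b * b * c * l, c * j * l) + h(l, l) * j + h(l, l) * j

Derivation:
Expand products over sums:  h(b * b * c * l, c * j * l) + h(l, l) * j + h(l, l) * j + b * h(l, l)
Order the arguments:  b * h(l, l) + h(b * b * c * l, c * j * l) + h(l, l) * j + h(l, l) * j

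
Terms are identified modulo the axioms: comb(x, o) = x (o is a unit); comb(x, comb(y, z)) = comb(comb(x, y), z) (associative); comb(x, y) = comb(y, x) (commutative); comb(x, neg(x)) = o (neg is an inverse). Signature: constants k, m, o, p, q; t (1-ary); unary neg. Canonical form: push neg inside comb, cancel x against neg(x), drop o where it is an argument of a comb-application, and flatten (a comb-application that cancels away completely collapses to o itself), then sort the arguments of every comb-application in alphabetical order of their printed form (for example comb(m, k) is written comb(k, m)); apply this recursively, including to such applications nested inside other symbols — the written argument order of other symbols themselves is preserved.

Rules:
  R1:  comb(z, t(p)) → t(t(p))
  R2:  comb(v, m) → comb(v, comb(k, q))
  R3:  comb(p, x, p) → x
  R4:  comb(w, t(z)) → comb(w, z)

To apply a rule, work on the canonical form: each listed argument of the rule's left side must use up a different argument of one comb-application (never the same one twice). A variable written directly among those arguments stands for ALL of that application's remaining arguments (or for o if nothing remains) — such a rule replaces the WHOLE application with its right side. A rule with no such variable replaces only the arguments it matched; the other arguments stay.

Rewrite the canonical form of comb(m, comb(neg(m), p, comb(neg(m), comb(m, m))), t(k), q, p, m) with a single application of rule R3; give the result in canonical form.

Canonical form:  comb(m, m, p, p, q, t(k))
R3 matches:  uses p, p;  x := comb(m, m, q, t(k))
Every leftover argument binds to the variable; the entire application is replaced.
Result:  comb(m, m, q, t(k))

Answer: comb(m, m, q, t(k))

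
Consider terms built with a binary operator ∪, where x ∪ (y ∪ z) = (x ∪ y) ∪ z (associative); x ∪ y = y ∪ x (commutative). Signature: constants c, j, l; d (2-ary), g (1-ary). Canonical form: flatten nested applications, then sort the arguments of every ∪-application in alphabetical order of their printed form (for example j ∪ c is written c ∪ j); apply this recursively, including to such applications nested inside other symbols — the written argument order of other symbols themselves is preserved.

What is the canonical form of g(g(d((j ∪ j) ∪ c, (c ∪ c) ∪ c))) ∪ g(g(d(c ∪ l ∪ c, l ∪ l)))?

Inside:  g(g(d((j ∪ j) ∪ c, (c ∪ c) ∪ c)))  →  g(g(d(c ∪ j ∪ j, c ∪ c ∪ c)))
Inside:  g(g(d(c ∪ l ∪ c, l ∪ l)))  →  g(g(d(c ∪ c ∪ l, l ∪ l)))
Order the arguments:  g(g(d(c ∪ c ∪ l, l ∪ l))) ∪ g(g(d(c ∪ j ∪ j, c ∪ c ∪ c)))

Answer: g(g(d(c ∪ c ∪ l, l ∪ l))) ∪ g(g(d(c ∪ j ∪ j, c ∪ c ∪ c)))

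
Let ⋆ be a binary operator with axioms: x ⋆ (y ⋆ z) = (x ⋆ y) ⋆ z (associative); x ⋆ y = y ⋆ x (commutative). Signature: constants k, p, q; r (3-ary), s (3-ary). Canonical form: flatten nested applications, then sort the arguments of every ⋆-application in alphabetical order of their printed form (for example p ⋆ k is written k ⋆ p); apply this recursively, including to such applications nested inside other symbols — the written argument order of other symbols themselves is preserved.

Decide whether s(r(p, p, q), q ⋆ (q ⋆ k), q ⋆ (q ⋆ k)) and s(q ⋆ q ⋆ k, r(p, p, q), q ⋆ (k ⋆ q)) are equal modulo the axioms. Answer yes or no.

Left:  s(r(p, p, q), q ⋆ (q ⋆ k), q ⋆ (q ⋆ k))
  Focus inside:  q ⋆ (q ⋆ k)
  Merge nested applications:  q ⋆ q ⋆ k
  Sort:  k ⋆ q ⋆ q
  Reassemble:  s(r(p, p, q), k ⋆ q ⋆ q, k ⋆ q ⋆ q)
Right:  s(q ⋆ q ⋆ k, r(p, p, q), q ⋆ (k ⋆ q))
  Work inside:  q ⋆ (k ⋆ q)
  Flatten:  q ⋆ k ⋆ q
  Order the arguments:  k ⋆ q ⋆ q
  Rebuild:  s(k ⋆ q ⋆ q, r(p, p, q), k ⋆ q ⋆ q)

Answer: no — s(r(p, p, q), k ⋆ q ⋆ q, k ⋆ q ⋆ q) vs s(k ⋆ q ⋆ q, r(p, p, q), k ⋆ q ⋆ q)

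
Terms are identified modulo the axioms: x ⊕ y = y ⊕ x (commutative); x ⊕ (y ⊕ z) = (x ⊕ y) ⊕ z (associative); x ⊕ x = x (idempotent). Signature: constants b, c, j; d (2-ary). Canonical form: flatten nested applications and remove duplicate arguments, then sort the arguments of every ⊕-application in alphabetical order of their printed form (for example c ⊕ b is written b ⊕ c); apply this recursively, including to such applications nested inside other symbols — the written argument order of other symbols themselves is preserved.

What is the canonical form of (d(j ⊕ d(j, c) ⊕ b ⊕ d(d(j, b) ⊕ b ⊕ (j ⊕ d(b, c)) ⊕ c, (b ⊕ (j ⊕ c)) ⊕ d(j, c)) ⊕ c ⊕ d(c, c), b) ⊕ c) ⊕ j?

Answer: c ⊕ d(b ⊕ c ⊕ d(b ⊕ c ⊕ d(b, c) ⊕ d(j, b) ⊕ j, b ⊕ c ⊕ d(j, c) ⊕ j) ⊕ d(c, c) ⊕ d(j, c) ⊕ j, b) ⊕ j

Derivation:
Flatten:  d(j ⊕ d(j, c) ⊕ b ⊕ d(d(j, b) ⊕ b ⊕ (j ⊕ d(b, c)) ⊕ c, (b ⊕ (j ⊕ c)) ⊕ d(j, c)) ⊕ c ⊕ d(c, c), b) ⊕ c ⊕ j
Simplify inside:  d(j ⊕ d(j, c) ⊕ b ⊕ d(d(j, b) ⊕ b ⊕ (j ⊕ d(b, c)) ⊕ c, (b ⊕ (j ⊕ c)) ⊕ d(j, c)) ⊕ c ⊕ d(c, c), b)  →  d(b ⊕ c ⊕ d(b ⊕ c ⊕ d(b, c) ⊕ d(j, b) ⊕ j, b ⊕ c ⊕ d(j, c) ⊕ j) ⊕ d(c, c) ⊕ d(j, c) ⊕ j, b)
Sort arguments:  c ⊕ d(b ⊕ c ⊕ d(b ⊕ c ⊕ d(b, c) ⊕ d(j, b) ⊕ j, b ⊕ c ⊕ d(j, c) ⊕ j) ⊕ d(c, c) ⊕ d(j, c) ⊕ j, b) ⊕ j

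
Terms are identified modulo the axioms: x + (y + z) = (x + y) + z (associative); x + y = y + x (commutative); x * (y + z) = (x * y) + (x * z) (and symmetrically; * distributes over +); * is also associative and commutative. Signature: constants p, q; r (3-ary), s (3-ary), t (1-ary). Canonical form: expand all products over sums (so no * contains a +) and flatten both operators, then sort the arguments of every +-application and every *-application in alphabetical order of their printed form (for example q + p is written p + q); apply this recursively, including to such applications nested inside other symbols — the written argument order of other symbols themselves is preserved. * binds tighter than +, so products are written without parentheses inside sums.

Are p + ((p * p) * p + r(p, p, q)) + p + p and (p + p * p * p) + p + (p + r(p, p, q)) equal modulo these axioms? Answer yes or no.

Left:  p + ((p * p) * p + r(p, p, q)) + p + p
  Un-nest:  p + p * p * p + r(p, p, q) + p + p
  Order the arguments:  p + p + p + p * p * p + r(p, p, q)
Right:  (p + p * p * p) + p + (p + r(p, p, q))
  Flatten:  p + p * p * p + p + p + r(p, p, q)
  Order the arguments:  p + p + p + p * p * p + r(p, p, q)

Answer: yes — both canonical forms are p + p + p + p * p * p + r(p, p, q)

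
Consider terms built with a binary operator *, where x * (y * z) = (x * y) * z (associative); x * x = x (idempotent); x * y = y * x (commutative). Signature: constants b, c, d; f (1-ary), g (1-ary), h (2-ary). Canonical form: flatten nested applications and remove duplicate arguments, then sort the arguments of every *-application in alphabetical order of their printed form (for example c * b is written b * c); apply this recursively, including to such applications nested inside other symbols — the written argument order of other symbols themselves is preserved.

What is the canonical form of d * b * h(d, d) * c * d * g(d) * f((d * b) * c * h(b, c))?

Canonicalize subterm:  f((d * b) * c * h(b, c))  →  f(b * c * d * h(b, c))
Drop duplicates:  drop duplicate d
Order the arguments:  b * c * d * f(b * c * d * h(b, c)) * g(d) * h(d, d)

Answer: b * c * d * f(b * c * d * h(b, c)) * g(d) * h(d, d)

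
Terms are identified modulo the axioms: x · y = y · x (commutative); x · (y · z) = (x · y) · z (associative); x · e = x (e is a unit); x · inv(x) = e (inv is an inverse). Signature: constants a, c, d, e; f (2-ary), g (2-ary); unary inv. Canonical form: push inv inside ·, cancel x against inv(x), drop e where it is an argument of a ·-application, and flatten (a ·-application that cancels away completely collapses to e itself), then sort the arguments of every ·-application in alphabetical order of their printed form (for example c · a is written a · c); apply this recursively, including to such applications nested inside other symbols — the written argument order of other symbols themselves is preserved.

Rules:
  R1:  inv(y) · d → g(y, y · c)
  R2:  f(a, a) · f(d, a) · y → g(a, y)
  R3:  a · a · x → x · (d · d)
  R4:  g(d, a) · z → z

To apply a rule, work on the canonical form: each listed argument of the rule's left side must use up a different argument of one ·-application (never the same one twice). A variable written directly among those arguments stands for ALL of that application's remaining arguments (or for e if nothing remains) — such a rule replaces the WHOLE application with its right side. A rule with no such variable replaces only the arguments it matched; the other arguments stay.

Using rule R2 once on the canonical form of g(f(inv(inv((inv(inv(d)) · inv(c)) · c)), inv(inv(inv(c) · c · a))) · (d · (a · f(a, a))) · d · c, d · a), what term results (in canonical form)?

Canonical form:  g(a · c · d · d · f(a, a) · f(d, a), a · d)
Match R2:  consume f(a, a), f(d, a);  y := a · c · d · d
The extension variable absorbs all remaining arguments, so the whole application is rewritten.
Result:  g(g(a, a · c · d · d), a · d)

Answer: g(g(a, a · c · d · d), a · d)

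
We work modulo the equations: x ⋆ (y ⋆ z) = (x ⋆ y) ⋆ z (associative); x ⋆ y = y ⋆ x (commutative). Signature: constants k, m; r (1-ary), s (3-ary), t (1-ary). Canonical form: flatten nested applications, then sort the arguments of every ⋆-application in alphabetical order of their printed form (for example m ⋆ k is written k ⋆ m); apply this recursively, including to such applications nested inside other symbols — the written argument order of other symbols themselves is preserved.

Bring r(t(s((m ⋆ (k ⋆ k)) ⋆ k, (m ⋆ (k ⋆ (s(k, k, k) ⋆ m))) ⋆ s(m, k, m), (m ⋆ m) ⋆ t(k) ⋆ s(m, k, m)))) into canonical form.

Answer: r(t(s(k ⋆ k ⋆ k ⋆ m, k ⋆ m ⋆ m ⋆ s(k, k, k) ⋆ s(m, k, m), m ⋆ m ⋆ s(m, k, m) ⋆ t(k))))

Derivation:
Work inside:  (m ⋆ (k ⋆ (s(k, k, k) ⋆ m))) ⋆ s(m, k, m)
Flatten:  m ⋆ k ⋆ s(k, k, k) ⋆ m ⋆ s(m, k, m)
Sort:  k ⋆ m ⋆ m ⋆ s(k, k, k) ⋆ s(m, k, m)
Put back:  r(t(s(k ⋆ k ⋆ k ⋆ m, k ⋆ m ⋆ m ⋆ s(k, k, k) ⋆ s(m, k, m), m ⋆ m ⋆ s(m, k, m) ⋆ t(k))))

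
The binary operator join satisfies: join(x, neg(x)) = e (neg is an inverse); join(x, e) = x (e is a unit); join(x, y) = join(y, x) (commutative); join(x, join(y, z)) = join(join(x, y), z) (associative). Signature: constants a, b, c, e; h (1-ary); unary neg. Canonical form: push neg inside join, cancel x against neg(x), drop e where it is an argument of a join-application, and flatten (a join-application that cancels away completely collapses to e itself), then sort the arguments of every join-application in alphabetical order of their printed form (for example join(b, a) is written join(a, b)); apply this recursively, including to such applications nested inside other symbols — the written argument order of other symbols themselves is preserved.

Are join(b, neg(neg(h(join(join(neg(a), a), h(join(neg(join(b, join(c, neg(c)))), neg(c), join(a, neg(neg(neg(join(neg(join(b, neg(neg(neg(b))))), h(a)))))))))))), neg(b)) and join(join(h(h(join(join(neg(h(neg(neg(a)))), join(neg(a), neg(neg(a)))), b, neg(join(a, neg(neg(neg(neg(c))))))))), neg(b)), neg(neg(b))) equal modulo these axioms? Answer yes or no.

Answer: no — h(h(join(a, neg(b), neg(c), neg(h(a))))) vs h(h(join(b, neg(a), neg(c), neg(h(a)))))

Derivation:
Left:  join(b, neg(neg(h(join(join(neg(a), a), h(join(neg(join(b, join(c, neg(c)))), neg(c), join(a, neg(neg(neg(join(neg(join(b, neg(neg(neg(b))))), h(a)))))))))))), neg(b))
  Push neg inside:  distribute neg over join and collapse double neg
  Inverses cancel:  b cancels
  Collect terms:  h(h(join(a, neg(b), neg(c), neg(h(a)))))
Right:  join(join(h(h(join(join(neg(h(neg(neg(a)))), join(neg(a), neg(neg(a)))), b, neg(join(a, neg(neg(neg(neg(c))))))))), neg(b)), neg(neg(b)))
  Push neg inside:  distribute neg over join and collapse double neg
  Inverses cancel:  b cancels
  Collect terms:  h(h(join(b, neg(a), neg(c), neg(h(a)))))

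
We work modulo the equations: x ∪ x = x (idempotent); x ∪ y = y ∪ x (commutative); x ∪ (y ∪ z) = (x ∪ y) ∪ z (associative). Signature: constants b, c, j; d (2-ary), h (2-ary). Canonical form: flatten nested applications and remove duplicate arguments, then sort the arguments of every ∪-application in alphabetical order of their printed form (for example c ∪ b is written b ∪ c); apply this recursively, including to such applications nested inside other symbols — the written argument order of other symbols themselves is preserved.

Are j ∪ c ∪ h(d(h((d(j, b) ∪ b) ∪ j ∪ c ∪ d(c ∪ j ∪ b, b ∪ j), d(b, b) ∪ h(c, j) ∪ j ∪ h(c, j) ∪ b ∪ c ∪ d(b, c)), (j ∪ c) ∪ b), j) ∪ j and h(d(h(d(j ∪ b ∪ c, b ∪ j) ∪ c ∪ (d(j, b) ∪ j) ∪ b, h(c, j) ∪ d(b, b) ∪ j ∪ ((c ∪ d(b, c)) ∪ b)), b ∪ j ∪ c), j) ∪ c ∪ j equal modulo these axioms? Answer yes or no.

Answer: yes — both canonical forms are c ∪ h(d(h(b ∪ c ∪ d(b ∪ c ∪ j, b ∪ j) ∪ d(j, b) ∪ j, b ∪ c ∪ d(b, b) ∪ d(b, c) ∪ h(c, j) ∪ j), b ∪ c ∪ j), j) ∪ j

Derivation:
Left:  j ∪ c ∪ h(d(h((d(j, b) ∪ b) ∪ j ∪ c ∪ d(c ∪ j ∪ b, b ∪ j), d(b, b) ∪ h(c, j) ∪ j ∪ h(c, j) ∪ b ∪ c ∪ d(b, c)), (j ∪ c) ∪ b), j) ∪ j
  Simplify inside:  h(d(h((d(j, b) ∪ b) ∪ j ∪ c ∪ d(c ∪ j ∪ b, b ∪ j), d(b, b) ∪ h(c, j) ∪ j ∪ h(c, j) ∪ b ∪ c ∪ d(b, c)), (j ∪ c) ∪ b), j)  →  h(d(h(b ∪ c ∪ d(b ∪ c ∪ j, b ∪ j) ∪ d(j, b) ∪ j, b ∪ c ∪ d(b, b) ∪ d(b, c) ∪ h(c, j) ∪ j), b ∪ c ∪ j), j)
  Deduplicate:  drop duplicate j
  Sort arguments:  c ∪ h(d(h(b ∪ c ∪ d(b ∪ c ∪ j, b ∪ j) ∪ d(j, b) ∪ j, b ∪ c ∪ d(b, b) ∪ d(b, c) ∪ h(c, j) ∪ j), b ∪ c ∪ j), j) ∪ j
Right:  h(d(h(d(j ∪ b ∪ c, b ∪ j) ∪ c ∪ (d(j, b) ∪ j) ∪ b, h(c, j) ∪ d(b, b) ∪ j ∪ ((c ∪ d(b, c)) ∪ b)), b ∪ j ∪ c), j) ∪ c ∪ j
  Canonicalize subterm:  h(d(h(d(j ∪ b ∪ c, b ∪ j) ∪ c ∪ (d(j, b) ∪ j) ∪ b, h(c, j) ∪ d(b, b) ∪ j ∪ ((c ∪ d(b, c)) ∪ b)), b ∪ j ∪ c), j)  →  h(d(h(b ∪ c ∪ d(b ∪ c ∪ j, b ∪ j) ∪ d(j, b) ∪ j, b ∪ c ∪ d(b, b) ∪ d(b, c) ∪ h(c, j) ∪ j), b ∪ c ∪ j), j)
  Sort arguments:  c ∪ h(d(h(b ∪ c ∪ d(b ∪ c ∪ j, b ∪ j) ∪ d(j, b) ∪ j, b ∪ c ∪ d(b, b) ∪ d(b, c) ∪ h(c, j) ∪ j), b ∪ c ∪ j), j) ∪ j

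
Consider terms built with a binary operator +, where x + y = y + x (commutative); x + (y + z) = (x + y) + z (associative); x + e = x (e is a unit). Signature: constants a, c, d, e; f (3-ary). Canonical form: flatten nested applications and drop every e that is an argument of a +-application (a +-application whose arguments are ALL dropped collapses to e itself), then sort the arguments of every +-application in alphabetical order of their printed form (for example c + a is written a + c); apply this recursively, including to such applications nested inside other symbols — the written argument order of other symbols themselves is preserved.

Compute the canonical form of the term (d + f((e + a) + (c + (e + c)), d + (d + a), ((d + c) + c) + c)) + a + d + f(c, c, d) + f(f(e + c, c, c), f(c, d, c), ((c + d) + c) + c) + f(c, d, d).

Un-nest:  d + f((e + a) + (c + (e + c)), d + (d + a), ((d + c) + c) + c) + a + d + f(c, c, d) + f(f(e + c, c, c), f(c, d, c), ((c + d) + c) + c) + f(c, d, d)
Inside:  f((e + a) + (c + (e + c)), d + (d + a), ((d + c) + c) + c)  →  f(a + c + c, a + d + d, c + c + c + d)
Canonicalize subterm:  f(f(e + c, c, c), f(c, d, c), ((c + d) + c) + c)  →  f(f(c, c, c), f(c, d, c), c + c + c + d)
Order the arguments:  a + d + d + f(a + c + c, a + d + d, c + c + c + d) + f(c, c, d) + f(c, d, d) + f(f(c, c, c), f(c, d, c), c + c + c + d)

Answer: a + d + d + f(a + c + c, a + d + d, c + c + c + d) + f(c, c, d) + f(c, d, d) + f(f(c, c, c), f(c, d, c), c + c + c + d)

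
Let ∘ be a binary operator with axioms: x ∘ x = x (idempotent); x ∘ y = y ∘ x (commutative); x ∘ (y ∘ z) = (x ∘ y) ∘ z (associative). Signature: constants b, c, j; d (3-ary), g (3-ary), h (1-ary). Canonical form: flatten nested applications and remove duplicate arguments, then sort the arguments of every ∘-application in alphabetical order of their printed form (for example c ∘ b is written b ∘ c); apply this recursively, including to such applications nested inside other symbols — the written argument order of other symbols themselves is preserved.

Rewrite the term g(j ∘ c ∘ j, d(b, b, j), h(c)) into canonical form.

Focus inside:  j ∘ c ∘ j
Drop duplicates:  drop duplicate j
Sort:  c ∘ j
Rebuild:  g(c ∘ j, d(b, b, j), h(c))

Answer: g(c ∘ j, d(b, b, j), h(c))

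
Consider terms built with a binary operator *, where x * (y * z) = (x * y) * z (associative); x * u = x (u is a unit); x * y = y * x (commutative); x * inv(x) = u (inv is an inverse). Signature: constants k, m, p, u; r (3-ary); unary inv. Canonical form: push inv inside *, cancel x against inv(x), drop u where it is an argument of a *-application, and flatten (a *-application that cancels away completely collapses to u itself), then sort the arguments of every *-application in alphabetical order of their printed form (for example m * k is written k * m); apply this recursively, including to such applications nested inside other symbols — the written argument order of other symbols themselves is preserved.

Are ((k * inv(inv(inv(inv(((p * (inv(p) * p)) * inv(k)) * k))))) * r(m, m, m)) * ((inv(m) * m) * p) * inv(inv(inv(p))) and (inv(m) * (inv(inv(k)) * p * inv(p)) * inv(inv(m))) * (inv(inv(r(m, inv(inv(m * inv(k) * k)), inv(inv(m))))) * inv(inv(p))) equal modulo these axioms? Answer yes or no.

Answer: yes — both canonical forms are k * p * r(m, m, m)

Derivation:
Left:  ((k * inv(inv(inv(inv(((p * (inv(p) * p)) * inv(k)) * k))))) * r(m, m, m)) * ((inv(m) * m) * p) * inv(inv(inv(p)))
  Push inv inside:  distribute inv over * and collapse double inv
  Cancel:  m cancels
  Collect terms:  k * p * r(m, m, m)
Right:  (inv(m) * (inv(inv(k)) * p * inv(p)) * inv(inv(m))) * (inv(inv(r(m, inv(inv(m * inv(k) * k)), inv(inv(m))))) * inv(inv(p)))
  Push inv inside:  distribute inv over * and collapse double inv
  Inverses cancel:  m cancels
  Collect terms:  k * p * r(m, m, m)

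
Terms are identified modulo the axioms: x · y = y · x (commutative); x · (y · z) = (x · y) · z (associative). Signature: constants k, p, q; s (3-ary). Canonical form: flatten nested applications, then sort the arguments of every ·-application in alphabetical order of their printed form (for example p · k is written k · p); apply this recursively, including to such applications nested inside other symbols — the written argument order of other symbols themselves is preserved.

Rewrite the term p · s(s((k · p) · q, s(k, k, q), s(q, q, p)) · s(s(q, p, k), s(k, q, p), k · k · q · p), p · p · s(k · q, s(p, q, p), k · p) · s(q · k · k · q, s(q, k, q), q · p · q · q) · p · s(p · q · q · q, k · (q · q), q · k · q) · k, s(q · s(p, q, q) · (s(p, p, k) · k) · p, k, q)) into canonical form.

Answer: p · s(s(k · p · q, s(k, k, q), s(q, q, p)) · s(s(q, p, k), s(k, q, p), k · k · p · q), k · p · p · p · s(k · k · q · q, s(q, k, q), p · q · q · q) · s(k · q, s(p, q, p), k · p) · s(p · q · q · q, k · q · q, k · q · q), s(k · p · q · s(p, p, k) · s(p, q, q), k, q))

Derivation:
Inside:  s(s((k · p) · q, s(k, k, q), s(q, q, p)) · s(s(q, p, k), s(k, q, p), k · k · q · p), p · p · s(k · q, s(p, q, p), k · p) · s(q · k · k · q, s(q, k, q), q · p · q · q) · p · s(p · q · q · q, k · (q · q), q · k · q) · k, s(q · s(p, q, q) · (s(p, p, k) · k) · p, k, q))  →  s(s(k · p · q, s(k, k, q), s(q, q, p)) · s(s(q, p, k), s(k, q, p), k · k · p · q), k · p · p · p · s(k · k · q · q, s(q, k, q), p · q · q · q) · s(k · q, s(p, q, p), k · p) · s(p · q · q · q, k · q · q, k · q · q), s(k · p · q · s(p, p, k) · s(p, q, q), k, q))
Sort arguments:  p · s(s(k · p · q, s(k, k, q), s(q, q, p)) · s(s(q, p, k), s(k, q, p), k · k · p · q), k · p · p · p · s(k · k · q · q, s(q, k, q), p · q · q · q) · s(k · q, s(p, q, p), k · p) · s(p · q · q · q, k · q · q, k · q · q), s(k · p · q · s(p, p, k) · s(p, q, q), k, q))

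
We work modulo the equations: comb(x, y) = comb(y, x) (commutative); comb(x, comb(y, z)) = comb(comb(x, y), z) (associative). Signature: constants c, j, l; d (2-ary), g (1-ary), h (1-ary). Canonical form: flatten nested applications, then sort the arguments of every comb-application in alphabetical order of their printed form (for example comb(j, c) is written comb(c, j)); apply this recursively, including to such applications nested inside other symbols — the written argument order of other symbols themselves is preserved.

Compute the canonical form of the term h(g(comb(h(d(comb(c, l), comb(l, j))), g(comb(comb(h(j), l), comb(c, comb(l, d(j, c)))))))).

Descend into:  comb(h(d(comb(c, l), comb(l, j))), g(comb(comb(h(j), l), comb(c, comb(l, d(j, c))))))
Simplify inside:  h(d(comb(c, l), comb(l, j)))  →  h(d(comb(c, l), comb(j, l)))
Inside:  g(comb(comb(h(j), l), comb(c, comb(l, d(j, c)))))  →  g(comb(c, d(j, c), h(j), l, l))
Order the arguments:  comb(g(comb(c, d(j, c), h(j), l, l)), h(d(comb(c, l), comb(j, l))))
Reassemble:  h(g(comb(g(comb(c, d(j, c), h(j), l, l)), h(d(comb(c, l), comb(j, l))))))

Answer: h(g(comb(g(comb(c, d(j, c), h(j), l, l)), h(d(comb(c, l), comb(j, l))))))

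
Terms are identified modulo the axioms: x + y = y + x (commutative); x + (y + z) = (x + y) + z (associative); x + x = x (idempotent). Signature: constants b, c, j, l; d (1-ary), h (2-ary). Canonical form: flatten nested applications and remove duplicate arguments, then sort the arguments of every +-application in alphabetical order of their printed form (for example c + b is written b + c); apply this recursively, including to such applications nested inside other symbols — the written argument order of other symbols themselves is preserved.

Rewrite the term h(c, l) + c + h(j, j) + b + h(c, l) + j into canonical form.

Answer: b + c + h(c, l) + h(j, j) + j

Derivation:
Drop duplicates:  drop duplicate h(c, l)
Order the arguments:  b + c + h(c, l) + h(j, j) + j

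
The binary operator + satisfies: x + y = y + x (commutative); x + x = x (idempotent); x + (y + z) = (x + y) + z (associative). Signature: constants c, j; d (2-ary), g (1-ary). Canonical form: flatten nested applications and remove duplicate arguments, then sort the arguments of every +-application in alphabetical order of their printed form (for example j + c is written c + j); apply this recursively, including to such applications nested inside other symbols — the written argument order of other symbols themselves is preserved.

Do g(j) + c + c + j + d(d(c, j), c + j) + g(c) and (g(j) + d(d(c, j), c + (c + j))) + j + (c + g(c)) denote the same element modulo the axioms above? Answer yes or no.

Answer: yes — both canonical forms are c + d(d(c, j), c + j) + g(c) + g(j) + j

Derivation:
Left:  g(j) + c + c + j + d(d(c, j), c + j) + g(c)
  Deduplicate:  drop duplicate c
  Sort:  c + d(d(c, j), c + j) + g(c) + g(j) + j
Right:  (g(j) + d(d(c, j), c + (c + j))) + j + (c + g(c))
  Un-nest:  g(j) + d(d(c, j), c + (c + j)) + j + c + g(c)
  Simplify inside:  d(d(c, j), c + (c + j))  →  d(d(c, j), c + j)
  Sort:  c + d(d(c, j), c + j) + g(c) + g(j) + j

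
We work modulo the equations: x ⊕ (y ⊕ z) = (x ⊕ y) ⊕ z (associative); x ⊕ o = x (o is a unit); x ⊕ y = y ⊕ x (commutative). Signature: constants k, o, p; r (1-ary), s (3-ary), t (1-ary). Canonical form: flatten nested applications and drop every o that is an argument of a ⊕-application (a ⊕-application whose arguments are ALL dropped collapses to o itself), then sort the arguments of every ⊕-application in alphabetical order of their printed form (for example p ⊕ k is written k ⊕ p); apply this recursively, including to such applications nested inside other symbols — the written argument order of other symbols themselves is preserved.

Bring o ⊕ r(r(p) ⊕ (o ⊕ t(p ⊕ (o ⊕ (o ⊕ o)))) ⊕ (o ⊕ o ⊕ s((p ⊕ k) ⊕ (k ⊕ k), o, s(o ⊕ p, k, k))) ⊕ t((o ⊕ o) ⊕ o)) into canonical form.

Answer: r(r(p) ⊕ s(k ⊕ k ⊕ k ⊕ p, o, s(p, k, k)) ⊕ t(o) ⊕ t(p))

Derivation:
Inside:  r(r(p) ⊕ (o ⊕ t(p ⊕ (o ⊕ (o ⊕ o)))) ⊕ (o ⊕ o ⊕ s((p ⊕ k) ⊕ (k ⊕ k), o, s(o ⊕ p, k, k))) ⊕ t((o ⊕ o) ⊕ o))  →  r(r(p) ⊕ s(k ⊕ k ⊕ k ⊕ p, o, s(p, k, k)) ⊕ t(o) ⊕ t(p))
Unit:  drop o
Order the arguments:  r(r(p) ⊕ s(k ⊕ k ⊕ k ⊕ p, o, s(p, k, k)) ⊕ t(o) ⊕ t(p))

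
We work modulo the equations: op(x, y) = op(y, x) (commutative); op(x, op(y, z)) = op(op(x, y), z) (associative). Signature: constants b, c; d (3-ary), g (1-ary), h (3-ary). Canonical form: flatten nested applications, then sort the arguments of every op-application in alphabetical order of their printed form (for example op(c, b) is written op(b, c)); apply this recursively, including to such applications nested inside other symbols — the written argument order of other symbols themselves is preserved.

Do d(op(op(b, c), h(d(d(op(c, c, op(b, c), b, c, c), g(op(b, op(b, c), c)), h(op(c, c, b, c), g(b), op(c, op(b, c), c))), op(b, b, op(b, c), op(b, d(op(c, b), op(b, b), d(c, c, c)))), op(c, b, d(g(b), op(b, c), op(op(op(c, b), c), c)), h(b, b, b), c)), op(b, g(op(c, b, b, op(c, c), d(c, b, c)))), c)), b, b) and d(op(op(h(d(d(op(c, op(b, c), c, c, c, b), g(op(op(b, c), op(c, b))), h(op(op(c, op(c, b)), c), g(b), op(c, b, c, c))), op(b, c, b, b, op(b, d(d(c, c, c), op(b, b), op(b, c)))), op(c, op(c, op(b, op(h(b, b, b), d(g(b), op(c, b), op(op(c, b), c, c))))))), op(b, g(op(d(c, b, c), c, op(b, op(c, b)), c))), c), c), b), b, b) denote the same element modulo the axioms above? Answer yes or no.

Answer: no — d(op(b, c, h(d(d(op(b, b, c, c, c, c, c), g(op(b, b, c, c)), h(op(b, c, c, c), g(b), op(b, c, c, c))), op(b, b, b, b, c, d(op(b, c), op(b, b), d(c, c, c))), op(b, c, c, d(g(b), op(b, c), op(b, c, c, c)), h(b, b, b))), op(b, g(op(b, b, c, c, c, d(c, b, c)))), c)), b, b) vs d(op(b, c, h(d(d(op(b, b, c, c, c, c, c), g(op(b, b, c, c)), h(op(b, c, c, c), g(b), op(b, c, c, c))), op(b, b, b, b, c, d(d(c, c, c), op(b, b), op(b, c))), op(b, c, c, d(g(b), op(b, c), op(b, c, c, c)), h(b, b, b))), op(b, g(op(b, b, c, c, c, d(c, b, c)))), c)), b, b)

Derivation:
Left:  d(op(op(b, c), h(d(d(op(c, c, op(b, c), b, c, c), g(op(b, op(b, c), c)), h(op(c, c, b, c), g(b), op(c, op(b, c), c))), op(b, b, op(b, c), op(b, d(op(c, b), op(b, b), d(c, c, c)))), op(c, b, d(g(b), op(b, c), op(op(op(c, b), c), c)), h(b, b, b), c)), op(b, g(op(c, b, b, op(c, c), d(c, b, c)))), c)), b, b)
  Work inside:  op(op(b, c), h(d(d(op(c, c, op(b, c), b, c, c), g(op(b, op(b, c), c)), h(op(c, c, b, c), g(b), op(c, op(b, c), c))), op(b, b, op(b, c), op(b, d(op(c, b), op(b, b), d(c, c, c)))), op(c, b, d(g(b), op(b, c), op(op(op(c, b), c), c)), h(b, b, b), c)), op(b, g(op(c, b, b, op(c, c), d(c, b, c)))), c))
  Flatten:  op(b, c, h(d(d(op(c, c, op(b, c), b, c, c), g(op(b, op(b, c), c)), h(op(c, c, b, c), g(b), op(c, op(b, c), c))), op(b, b, op(b, c), op(b, d(op(c, b), op(b, b), d(c, c, c)))), op(c, b, d(g(b), op(b, c), op(op(op(c, b), c), c)), h(b, b, b), c)), op(b, g(op(c, b, b, op(c, c), d(c, b, c)))), c))
  Simplify inside:  h(d(d(op(c, c, op(b, c), b, c, c), g(op(b, op(b, c), c)), h(op(c, c, b, c), g(b), op(c, op(b, c), c))), op(b, b, op(b, c), op(b, d(op(c, b), op(b, b), d(c, c, c)))), op(c, b, d(g(b), op(b, c), op(op(op(c, b), c), c)), h(b, b, b), c)), op(b, g(op(c, b, b, op(c, c), d(c, b, c)))), c)  →  h(d(d(op(b, b, c, c, c, c, c), g(op(b, b, c, c)), h(op(b, c, c, c), g(b), op(b, c, c, c))), op(b, b, b, b, c, d(op(b, c), op(b, b), d(c, c, c))), op(b, c, c, d(g(b), op(b, c), op(b, c, c, c)), h(b, b, b))), op(b, g(op(b, b, c, c, c, d(c, b, c)))), c)
  Sort arguments:  op(b, c, h(d(d(op(b, b, c, c, c, c, c), g(op(b, b, c, c)), h(op(b, c, c, c), g(b), op(b, c, c, c))), op(b, b, b, b, c, d(op(b, c), op(b, b), d(c, c, c))), op(b, c, c, d(g(b), op(b, c), op(b, c, c, c)), h(b, b, b))), op(b, g(op(b, b, c, c, c, d(c, b, c)))), c))
  Put back:  d(op(b, c, h(d(d(op(b, b, c, c, c, c, c), g(op(b, b, c, c)), h(op(b, c, c, c), g(b), op(b, c, c, c))), op(b, b, b, b, c, d(op(b, c), op(b, b), d(c, c, c))), op(b, c, c, d(g(b), op(b, c), op(b, c, c, c)), h(b, b, b))), op(b, g(op(b, b, c, c, c, d(c, b, c)))), c)), b, b)
Right:  d(op(op(h(d(d(op(c, op(b, c), c, c, c, b), g(op(op(b, c), op(c, b))), h(op(op(c, op(c, b)), c), g(b), op(c, b, c, c))), op(b, c, b, b, op(b, d(d(c, c, c), op(b, b), op(b, c)))), op(c, op(c, op(b, op(h(b, b, b), d(g(b), op(c, b), op(op(c, b), c, c))))))), op(b, g(op(d(c, b, c), c, op(b, op(c, b)), c))), c), c), b), b, b)
  Focus inside:  op(op(h(d(d(op(c, op(b, c), c, c, c, b), g(op(op(b, c), op(c, b))), h(op(op(c, op(c, b)), c), g(b), op(c, b, c, c))), op(b, c, b, b, op(b, d(d(c, c, c), op(b, b), op(b, c)))), op(c, op(c, op(b, op(h(b, b, b), d(g(b), op(c, b), op(op(c, b), c, c))))))), op(b, g(op(d(c, b, c), c, op(b, op(c, b)), c))), c), c), b)
  Flatten:  op(h(d(d(op(c, op(b, c), c, c, c, b), g(op(op(b, c), op(c, b))), h(op(op(c, op(c, b)), c), g(b), op(c, b, c, c))), op(b, c, b, b, op(b, d(d(c, c, c), op(b, b), op(b, c)))), op(c, op(c, op(b, op(h(b, b, b), d(g(b), op(c, b), op(op(c, b), c, c))))))), op(b, g(op(d(c, b, c), c, op(b, op(c, b)), c))), c), c, b)
  Inside:  h(d(d(op(c, op(b, c), c, c, c, b), g(op(op(b, c), op(c, b))), h(op(op(c, op(c, b)), c), g(b), op(c, b, c, c))), op(b, c, b, b, op(b, d(d(c, c, c), op(b, b), op(b, c)))), op(c, op(c, op(b, op(h(b, b, b), d(g(b), op(c, b), op(op(c, b), c, c))))))), op(b, g(op(d(c, b, c), c, op(b, op(c, b)), c))), c)  →  h(d(d(op(b, b, c, c, c, c, c), g(op(b, b, c, c)), h(op(b, c, c, c), g(b), op(b, c, c, c))), op(b, b, b, b, c, d(d(c, c, c), op(b, b), op(b, c))), op(b, c, c, d(g(b), op(b, c), op(b, c, c, c)), h(b, b, b))), op(b, g(op(b, b, c, c, c, d(c, b, c)))), c)
  Sort arguments:  op(b, c, h(d(d(op(b, b, c, c, c, c, c), g(op(b, b, c, c)), h(op(b, c, c, c), g(b), op(b, c, c, c))), op(b, b, b, b, c, d(d(c, c, c), op(b, b), op(b, c))), op(b, c, c, d(g(b), op(b, c), op(b, c, c, c)), h(b, b, b))), op(b, g(op(b, b, c, c, c, d(c, b, c)))), c))
  Rebuild:  d(op(b, c, h(d(d(op(b, b, c, c, c, c, c), g(op(b, b, c, c)), h(op(b, c, c, c), g(b), op(b, c, c, c))), op(b, b, b, b, c, d(d(c, c, c), op(b, b), op(b, c))), op(b, c, c, d(g(b), op(b, c), op(b, c, c, c)), h(b, b, b))), op(b, g(op(b, b, c, c, c, d(c, b, c)))), c)), b, b)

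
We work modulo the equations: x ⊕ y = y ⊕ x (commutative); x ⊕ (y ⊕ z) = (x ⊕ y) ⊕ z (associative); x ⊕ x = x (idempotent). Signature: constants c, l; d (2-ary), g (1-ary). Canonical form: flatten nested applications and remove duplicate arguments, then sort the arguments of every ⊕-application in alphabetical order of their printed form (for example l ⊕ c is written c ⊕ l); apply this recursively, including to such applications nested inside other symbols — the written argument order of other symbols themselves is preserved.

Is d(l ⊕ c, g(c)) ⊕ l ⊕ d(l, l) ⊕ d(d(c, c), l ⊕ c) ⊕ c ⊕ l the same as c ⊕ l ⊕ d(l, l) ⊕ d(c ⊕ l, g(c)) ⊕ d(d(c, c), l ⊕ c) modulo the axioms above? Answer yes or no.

Left:  d(l ⊕ c, g(c)) ⊕ l ⊕ d(l, l) ⊕ d(d(c, c), l ⊕ c) ⊕ c ⊕ l
  Simplify inside:  d(l ⊕ c, g(c))  →  d(c ⊕ l, g(c))
  Canonicalize subterm:  d(d(c, c), l ⊕ c)  →  d(d(c, c), c ⊕ l)
  Deduplicate:  drop duplicate l
  Sort:  c ⊕ d(c ⊕ l, g(c)) ⊕ d(d(c, c), c ⊕ l) ⊕ d(l, l) ⊕ l
Right:  c ⊕ l ⊕ d(l, l) ⊕ d(c ⊕ l, g(c)) ⊕ d(d(c, c), l ⊕ c)
  Inside:  d(d(c, c), l ⊕ c)  →  d(d(c, c), c ⊕ l)
  Sort arguments:  c ⊕ d(c ⊕ l, g(c)) ⊕ d(d(c, c), c ⊕ l) ⊕ d(l, l) ⊕ l

Answer: yes — both canonical forms are c ⊕ d(c ⊕ l, g(c)) ⊕ d(d(c, c), c ⊕ l) ⊕ d(l, l) ⊕ l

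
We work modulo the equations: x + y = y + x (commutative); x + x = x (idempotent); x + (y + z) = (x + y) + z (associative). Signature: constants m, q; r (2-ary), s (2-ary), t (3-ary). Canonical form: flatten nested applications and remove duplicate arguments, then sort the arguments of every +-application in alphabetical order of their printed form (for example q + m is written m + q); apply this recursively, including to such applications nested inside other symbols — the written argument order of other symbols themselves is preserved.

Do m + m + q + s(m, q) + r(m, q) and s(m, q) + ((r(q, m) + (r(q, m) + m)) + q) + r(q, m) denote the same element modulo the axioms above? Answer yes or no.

Answer: no — m + q + r(m, q) + s(m, q) vs m + q + r(q, m) + s(m, q)

Derivation:
Left:  m + m + q + s(m, q) + r(m, q)
  Deduplicate:  drop duplicate m
  Sort arguments:  m + q + r(m, q) + s(m, q)
Right:  s(m, q) + ((r(q, m) + (r(q, m) + m)) + q) + r(q, m)
  Merge nested applications:  s(m, q) + r(q, m) + r(q, m) + m + q + r(q, m)
  Drop duplicates:  drop duplicate r(q, m), r(q, m)
  Sort:  m + q + r(q, m) + s(m, q)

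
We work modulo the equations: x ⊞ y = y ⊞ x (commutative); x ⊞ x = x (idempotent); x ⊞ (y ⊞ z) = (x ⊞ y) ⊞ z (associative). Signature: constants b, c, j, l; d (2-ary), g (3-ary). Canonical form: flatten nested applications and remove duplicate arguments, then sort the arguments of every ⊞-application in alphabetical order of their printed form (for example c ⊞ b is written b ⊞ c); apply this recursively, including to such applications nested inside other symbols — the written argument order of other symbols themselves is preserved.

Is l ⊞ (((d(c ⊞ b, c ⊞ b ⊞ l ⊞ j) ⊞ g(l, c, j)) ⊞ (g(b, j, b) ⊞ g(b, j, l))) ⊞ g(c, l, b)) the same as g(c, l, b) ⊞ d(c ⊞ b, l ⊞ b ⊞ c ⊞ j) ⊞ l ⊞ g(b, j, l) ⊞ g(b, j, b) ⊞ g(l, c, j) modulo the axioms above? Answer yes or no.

Left:  l ⊞ (((d(c ⊞ b, c ⊞ b ⊞ l ⊞ j) ⊞ g(l, c, j)) ⊞ (g(b, j, b) ⊞ g(b, j, l))) ⊞ g(c, l, b))
  Merge nested applications:  l ⊞ d(c ⊞ b, c ⊞ b ⊞ l ⊞ j) ⊞ g(l, c, j) ⊞ g(b, j, b) ⊞ g(b, j, l) ⊞ g(c, l, b)
  Simplify inside:  d(c ⊞ b, c ⊞ b ⊞ l ⊞ j)  →  d(b ⊞ c, b ⊞ c ⊞ j ⊞ l)
  Sort arguments:  d(b ⊞ c, b ⊞ c ⊞ j ⊞ l) ⊞ g(b, j, b) ⊞ g(b, j, l) ⊞ g(c, l, b) ⊞ g(l, c, j) ⊞ l
Right:  g(c, l, b) ⊞ d(c ⊞ b, l ⊞ b ⊞ c ⊞ j) ⊞ l ⊞ g(b, j, l) ⊞ g(b, j, b) ⊞ g(l, c, j)
  Simplify inside:  d(c ⊞ b, l ⊞ b ⊞ c ⊞ j)  →  d(b ⊞ c, b ⊞ c ⊞ j ⊞ l)
  Order the arguments:  d(b ⊞ c, b ⊞ c ⊞ j ⊞ l) ⊞ g(b, j, b) ⊞ g(b, j, l) ⊞ g(c, l, b) ⊞ g(l, c, j) ⊞ l

Answer: yes — both canonical forms are d(b ⊞ c, b ⊞ c ⊞ j ⊞ l) ⊞ g(b, j, b) ⊞ g(b, j, l) ⊞ g(c, l, b) ⊞ g(l, c, j) ⊞ l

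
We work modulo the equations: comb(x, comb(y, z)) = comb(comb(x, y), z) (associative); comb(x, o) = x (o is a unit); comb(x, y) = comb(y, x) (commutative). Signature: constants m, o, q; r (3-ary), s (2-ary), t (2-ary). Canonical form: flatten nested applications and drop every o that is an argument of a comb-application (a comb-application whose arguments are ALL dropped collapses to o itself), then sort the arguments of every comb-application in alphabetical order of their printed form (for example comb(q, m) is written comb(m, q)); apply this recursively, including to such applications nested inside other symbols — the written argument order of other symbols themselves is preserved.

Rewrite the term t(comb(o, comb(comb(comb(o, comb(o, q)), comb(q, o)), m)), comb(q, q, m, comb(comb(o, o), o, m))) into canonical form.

Focus inside:  comb(o, comb(comb(comb(o, comb(o, q)), comb(q, o)), m))
Un-nest:  comb(o, o, o, q, q, o, m)
Unit:  drop o (×4)
Sort:  comb(m, q, q)
Put back:  t(comb(m, q, q), comb(m, m, q, q))

Answer: t(comb(m, q, q), comb(m, m, q, q))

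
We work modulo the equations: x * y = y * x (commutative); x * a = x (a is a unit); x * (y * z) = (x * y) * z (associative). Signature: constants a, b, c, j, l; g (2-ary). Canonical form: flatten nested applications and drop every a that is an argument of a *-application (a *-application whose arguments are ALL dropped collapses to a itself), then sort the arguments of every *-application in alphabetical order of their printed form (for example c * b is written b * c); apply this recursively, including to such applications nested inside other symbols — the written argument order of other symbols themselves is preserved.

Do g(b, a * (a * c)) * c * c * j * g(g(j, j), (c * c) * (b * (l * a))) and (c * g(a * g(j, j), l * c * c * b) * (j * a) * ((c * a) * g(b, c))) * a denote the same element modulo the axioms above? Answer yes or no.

Left:  g(b, a * (a * c)) * c * c * j * g(g(j, j), (c * c) * (b * (l * a)))
  Canonicalize subterm:  g(b, a * (a * c))  →  g(b, c)
  Simplify inside:  g(g(j, j), (c * c) * (b * (l * a)))  →  g(g(j, j), b * c * c * l)
  Sort:  c * c * g(b, c) * g(g(j, j), b * c * c * l) * j
Right:  (c * g(a * g(j, j), l * c * c * b) * (j * a) * ((c * a) * g(b, c))) * a
  Un-nest:  c * g(a * g(j, j), l * c * c * b) * j * a * c * a * g(b, c) * a
  Canonicalize subterm:  g(a * g(j, j), l * c * c * b)  →  g(g(j, j), b * c * c * l)
  Unit:  drop a (×3)
  Sort:  c * c * g(b, c) * g(g(j, j), b * c * c * l) * j

Answer: yes — both canonical forms are c * c * g(b, c) * g(g(j, j), b * c * c * l) * j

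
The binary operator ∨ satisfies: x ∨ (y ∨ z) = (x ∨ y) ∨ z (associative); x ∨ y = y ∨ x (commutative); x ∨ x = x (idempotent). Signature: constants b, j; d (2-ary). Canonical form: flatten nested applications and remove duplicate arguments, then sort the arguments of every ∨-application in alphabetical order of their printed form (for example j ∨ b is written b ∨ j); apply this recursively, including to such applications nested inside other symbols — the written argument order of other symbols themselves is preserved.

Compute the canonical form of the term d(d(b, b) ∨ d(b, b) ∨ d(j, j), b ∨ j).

Answer: d(d(b, b) ∨ d(j, j), b ∨ j)

Derivation:
Work inside:  d(b, b) ∨ d(b, b) ∨ d(j, j)
Idempotence:  drop duplicate d(b, b)
Order the arguments:  d(b, b) ∨ d(j, j)
Reassemble:  d(d(b, b) ∨ d(j, j), b ∨ j)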